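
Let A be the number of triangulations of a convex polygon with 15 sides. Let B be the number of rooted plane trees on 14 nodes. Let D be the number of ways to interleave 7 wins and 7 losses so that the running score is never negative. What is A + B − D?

The number of triangulations of a 15-gon is the Catalan number C_13 (index = sides − 2). So A = C_13 = 742900.
A rooted plane tree on 14 nodes has 13 edges, and such trees are counted by C_13. So B = C_13 = 742900.
Reading a vote for the leader as '(' and for the other as ')' turns such a sequence into a balanced string of 7 pairs, so the count is C_7. So D = C_7 = 429.
A + B − D = 742900 + 742900 − 429 = 1485371.

1485371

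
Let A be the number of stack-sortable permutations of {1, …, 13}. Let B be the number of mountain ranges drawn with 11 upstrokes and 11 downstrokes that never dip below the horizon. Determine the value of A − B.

By Knuth's characterisation, the stack-sortable permutations of length 13 are the 231-avoiders, numbering C_13. So A = C_13 = 742900.
Dyck paths of semilength n (length 2n) are counted by C_n; here n = 11. So B = C_11 = 58786.
A − B = 742900 − 58786 = 684114.

684114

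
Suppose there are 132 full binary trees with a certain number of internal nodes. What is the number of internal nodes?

Full binary trees with n internal nodes are counted by C_n. Since C_6 = 132, the index is 6.

6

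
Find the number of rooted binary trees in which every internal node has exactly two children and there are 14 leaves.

A full binary tree with L leaves has L−1 internal nodes and is counted by C_{L−1}; L = 14 gives C_13.
C_13 = C_12 · 2(2·12+1)/(12+2) = 208012 · 50/14 = 742900.

742900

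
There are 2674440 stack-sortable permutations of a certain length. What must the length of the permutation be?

14

Stack-sortable permutations of [n] are counted by C_n; 2674440 = C_14.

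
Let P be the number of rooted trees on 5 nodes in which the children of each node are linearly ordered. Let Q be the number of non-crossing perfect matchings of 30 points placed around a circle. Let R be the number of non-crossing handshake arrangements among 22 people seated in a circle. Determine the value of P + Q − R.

9636073

A rooted plane tree on 5 nodes has 4 edges, and such trees are counted by C_4. So P = C_4 = 14.
Non-crossing perfect matchings of 2n points on a circle are counted by C_n; with 30 points, n = 15. So Q = C_15 = 9694845.
With 22 = 2·11 people, non-crossing handshake pairings are non-crossing perfect matchings on a circle, counted by C_11. So R = C_11 = 58786.
P + Q − R = 14 + 9694845 − 58786 = 9636073.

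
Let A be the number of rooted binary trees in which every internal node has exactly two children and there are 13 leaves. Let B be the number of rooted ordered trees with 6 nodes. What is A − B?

207970

A full binary tree with L leaves has L−1 internal nodes and is counted by C_{L−1}; L = 13 gives C_12. So A = C_12 = 208012.
A rooted plane tree on 6 nodes has 5 edges, and such trees are counted by C_5. So B = C_5 = 42.
A − B = 208012 − 42 = 207970.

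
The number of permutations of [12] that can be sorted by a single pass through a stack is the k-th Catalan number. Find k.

12

Stack-sortable permutations are exactly the 231-avoiding ones, counted by C_n; here n = 12.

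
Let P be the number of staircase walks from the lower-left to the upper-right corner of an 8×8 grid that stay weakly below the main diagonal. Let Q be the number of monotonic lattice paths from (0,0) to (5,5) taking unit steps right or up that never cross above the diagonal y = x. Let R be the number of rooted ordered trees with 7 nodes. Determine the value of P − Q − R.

Monotone paths in an n×n grid that stay weakly below the diagonal are counted by C_n; here n = 8. So P = C_8 = 1430.
Sub-diagonal monotone paths from (0,0) to (5,5) biject with Dyck paths of semilength 5, giving C_5. So Q = C_5 = 42.
A rooted plane tree on 7 nodes has 6 edges, and such trees are counted by C_6. So R = C_6 = 132.
P − Q − R = 1430 − 42 − 132 = 1256.

1256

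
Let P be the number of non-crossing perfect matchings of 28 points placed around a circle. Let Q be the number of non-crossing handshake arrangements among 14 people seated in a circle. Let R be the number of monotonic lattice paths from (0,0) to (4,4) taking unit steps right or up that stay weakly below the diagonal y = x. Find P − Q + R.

2674025

Non-crossing perfect matchings of 2n points on a circle are counted by C_n; with 28 points, n = 14. So P = C_14 = 2674440.
With 14 = 2·7 people, non-crossing handshake pairings are non-crossing perfect matchings on a circle, counted by C_7. So Q = C_7 = 429.
Monotone paths in an n×n grid that stay weakly below the diagonal are counted by C_n; here n = 4. So R = C_4 = 14.
P − Q + R = 2674440 − 429 + 14 = 2674025.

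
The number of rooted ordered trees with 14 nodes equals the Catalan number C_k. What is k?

13

A rooted plane tree on 14 nodes has 13 edges, and such trees are counted by C_13.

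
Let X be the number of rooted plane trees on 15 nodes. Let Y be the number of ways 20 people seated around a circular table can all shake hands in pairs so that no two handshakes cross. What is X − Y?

2657644

Rooted ordered (plane) trees on m nodes have m−1 edges and are counted by C_{m−1}; m = 15 gives C_14. So X = C_14 = 2674440.
With 20 = 2·10 people, non-crossing handshake pairings are non-crossing perfect matchings on a circle, counted by C_10. So Y = C_10 = 16796.
X − Y = 2674440 − 16796 = 2657644.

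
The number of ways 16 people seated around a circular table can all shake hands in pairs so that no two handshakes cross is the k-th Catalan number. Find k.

8

Non-crossing handshake pairings of 2n people are counted by C_n; 16 people gives n = 8.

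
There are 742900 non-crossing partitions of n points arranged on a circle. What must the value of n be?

Non-crossing partitions of [n] are counted by C_n; 742900 = C_13.

13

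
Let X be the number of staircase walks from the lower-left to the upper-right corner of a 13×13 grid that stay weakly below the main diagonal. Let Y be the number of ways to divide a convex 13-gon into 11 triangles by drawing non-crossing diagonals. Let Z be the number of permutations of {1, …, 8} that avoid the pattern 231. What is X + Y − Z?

800256

Sub-diagonal monotone paths from (0,0) to (13,13) biject with Dyck paths of semilength 13, giving C_13. So X = C_13 = 742900.
The number of triangulations of a 13-gon is the Catalan number C_11 (index = sides − 2). So Y = C_11 = 58786.
For any fixed pattern of length 3, the pattern-avoiding permutations of [8] number C_8. So Z = C_8 = 1430.
X + Y − Z = 742900 + 58786 − 1430 = 800256.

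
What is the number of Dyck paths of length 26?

A Dyck path with 13 up-steps and 13 down-steps has semilength 13, so there are C_13 of them.
C_13 = C(26,13)/14 = 10400600/14 = 742900.

742900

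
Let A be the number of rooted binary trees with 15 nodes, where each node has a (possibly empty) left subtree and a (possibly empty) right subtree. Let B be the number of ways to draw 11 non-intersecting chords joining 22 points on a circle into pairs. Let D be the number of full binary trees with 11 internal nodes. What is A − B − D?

There are C_n binary search tree shapes on n keys; with n = 15 that is C_15. So A = C_15 = 9694845.
Pairing 22 circle points by 11 non-crossing chords gives C_11 matchings. So B = C_11 = 58786.
Full binary trees with n internal nodes are counted by C_n; here n = 11. So D = C_11 = 58786.
A − B − D = 9694845 − 58786 − 58786 = 9577273.

9577273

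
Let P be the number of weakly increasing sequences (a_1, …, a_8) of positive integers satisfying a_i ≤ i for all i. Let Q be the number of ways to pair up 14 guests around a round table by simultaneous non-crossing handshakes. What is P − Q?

Weakly increasing sequences with a_i ≤ i biject with Dyck paths of semilength 8, so there are C_8. So P = C_8 = 1430.
Non-crossing handshake pairings of 2n people are counted by C_n; 14 people gives n = 7. So Q = C_7 = 429.
P − Q = 1430 − 429 = 1001.

1001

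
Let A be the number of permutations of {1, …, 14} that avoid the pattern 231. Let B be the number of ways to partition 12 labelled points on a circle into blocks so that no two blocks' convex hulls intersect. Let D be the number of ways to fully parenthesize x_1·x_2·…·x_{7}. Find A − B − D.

2466296

For any fixed pattern of length 3, the pattern-avoiding permutations of [14] number C_14. So A = C_14 = 2674440.
The non-crossing partitions of [12] form a lattice of size C_12. So B = C_12 = 208012.
Parenthesizations of m factors correspond to full binary trees with m leaves, counted by C_{m−1}; m = 7 gives C_6. So D = C_6 = 132.
A − B − D = 2674440 − 208012 − 132 = 2466296.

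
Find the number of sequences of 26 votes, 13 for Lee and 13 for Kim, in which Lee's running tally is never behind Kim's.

742900

Ballot sequences with n votes each where one side never trails are Dyck words, counted by C_n; here n = 13.
C_13 = C(26,13)/14 = 10400600/14 = 742900.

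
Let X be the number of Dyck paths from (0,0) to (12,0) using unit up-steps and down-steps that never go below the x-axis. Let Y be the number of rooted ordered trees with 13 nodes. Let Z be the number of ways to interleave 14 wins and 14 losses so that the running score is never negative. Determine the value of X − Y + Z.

Paths of 6 up- and 6 down-steps that never dip below the axis are Dyck paths; their count is C_6. So X = C_6 = 132.
A rooted plane tree on 13 nodes has 12 edges, and such trees are counted by C_12. So Y = C_12 = 208012.
Reading a vote for the leader as '(' and for the other as ')' turns such a sequence into a balanced string of 14 pairs, so the count is C_14. So Z = C_14 = 2674440.
X − Y + Z = 132 − 208012 + 2674440 = 2466560.

2466560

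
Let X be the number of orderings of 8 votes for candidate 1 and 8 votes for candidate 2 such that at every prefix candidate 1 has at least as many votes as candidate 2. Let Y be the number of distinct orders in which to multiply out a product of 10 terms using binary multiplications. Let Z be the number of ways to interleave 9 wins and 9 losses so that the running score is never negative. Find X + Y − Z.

1430

Reading a vote for the leader as '(' and for the other as ')' turns such a sequence into a balanced string of 8 pairs, so the count is C_8. So X = C_8 = 1430.
Bracketing 10 factors into binary products is counted by C_{10−1} = C_9. So Y = C_9 = 4862.
Reading a vote for the leader as '(' and for the other as ')' turns such a sequence into a balanced string of 9 pairs, so the count is C_9. So Z = C_9 = 4862.
X + Y − Z = 1430 + 4862 − 4862 = 1430.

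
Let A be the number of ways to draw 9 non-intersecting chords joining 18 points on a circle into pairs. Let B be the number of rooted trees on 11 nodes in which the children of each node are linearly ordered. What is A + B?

Non-crossing perfect matchings of 2n points on a circle are counted by C_n; with 18 points, n = 9. So A = C_9 = 4862.
Rooted ordered (plane) trees on m nodes have m−1 edges and are counted by C_{m−1}; m = 11 gives C_10. So B = C_10 = 16796.
A + B = 4862 + 16796 = 21658.

21658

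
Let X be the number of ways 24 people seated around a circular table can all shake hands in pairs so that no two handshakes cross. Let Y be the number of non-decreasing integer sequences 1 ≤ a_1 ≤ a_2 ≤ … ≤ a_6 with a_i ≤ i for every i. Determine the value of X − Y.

With 24 = 2·12 people, non-crossing handshake pairings are non-crossing perfect matchings on a circle, counted by C_12. So X = C_12 = 208012.
Such sub-staircase sequences of length n are counted by C_n; here n = 6. So Y = C_6 = 132.
X − Y = 208012 − 132 = 207880.

207880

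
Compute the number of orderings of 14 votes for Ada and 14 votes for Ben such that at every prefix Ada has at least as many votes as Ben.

2674440

Reading a vote for the leader as '(' and for the other as ')' turns such a sequence into a balanced string of 14 pairs, so the count is C_14.
C_14 = C_13 · 2(2·13+1)/(13+2) = 742900 · 54/15 = 2674440.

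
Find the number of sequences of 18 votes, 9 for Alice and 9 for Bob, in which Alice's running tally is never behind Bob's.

Reading a vote for the leader as '(' and for the other as ')' turns such a sequence into a balanced string of 9 pairs, so the count is C_9.
C_9 = C_8 · 2(2·8+1)/(8+2) = 1430 · 34/10 = 4862.

4862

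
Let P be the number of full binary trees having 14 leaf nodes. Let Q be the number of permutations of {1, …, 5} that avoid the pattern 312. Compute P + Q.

742942

A full binary tree with L leaves has L−1 internal nodes and is counted by C_{L−1}; L = 14 gives C_13. So P = C_13 = 742900.
For any fixed pattern of length 3, the pattern-avoiding permutations of [5] number C_5. So Q = C_5 = 42.
P + Q = 742900 + 42 = 742942.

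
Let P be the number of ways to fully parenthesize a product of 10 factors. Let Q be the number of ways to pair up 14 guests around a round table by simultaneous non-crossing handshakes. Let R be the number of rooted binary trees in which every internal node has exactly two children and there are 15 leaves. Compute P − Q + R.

2678873

Ways to associate a product of 10 factors correspond to binary trees on 10 leaves, so the count is C_9. So P = C_9 = 4862.
With 14 = 2·7 people, non-crossing handshake pairings are non-crossing perfect matchings on a circle, counted by C_7. So Q = C_7 = 429.
A full binary tree with L leaves has L−1 internal nodes and is counted by C_{L−1}; L = 15 gives C_14. So R = C_14 = 2674440.
P − Q + R = 4862 − 429 + 2674440 = 2678873.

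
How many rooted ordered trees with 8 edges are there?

A rooted plane tree with 8 edges has 9 nodes, and the count is C_8.
C_8 = C_7 · 2(2·7+1)/(7+2) = 429 · 30/9 = 1430.

1430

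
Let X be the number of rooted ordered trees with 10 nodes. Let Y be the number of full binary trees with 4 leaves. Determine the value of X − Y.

A rooted plane tree on 10 nodes has 9 edges, and such trees are counted by C_9. So X = C_9 = 4862.
A full binary tree with L leaves has L−1 internal nodes and is counted by C_{L−1}; L = 4 gives C_3. So Y = C_3 = 5.
X − Y = 4862 − 5 = 4857.

4857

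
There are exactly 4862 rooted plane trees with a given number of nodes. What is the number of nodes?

Rooted ordered trees on m nodes are counted by C_{m−1}, and C_9 = 4862.
So the index is 9, and the number of nodes is 9 + 1 = 10.

10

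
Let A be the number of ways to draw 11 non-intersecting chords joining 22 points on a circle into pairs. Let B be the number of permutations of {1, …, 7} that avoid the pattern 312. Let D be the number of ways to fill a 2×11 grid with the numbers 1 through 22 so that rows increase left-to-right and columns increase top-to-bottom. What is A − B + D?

Pairing 22 circle points by 11 non-crossing chords gives C_11 matchings. So A = C_11 = 58786.
Permutations of [n] avoiding any single length-3 pattern are counted by C_n; here n = 7. So B = C_7 = 429.
By the hook-length formula (or a Dyck-path bijection), SYT of shape 2×11 number C_11. So D = C_11 = 58786.
A − B + D = 58786 − 429 + 58786 = 117143.

117143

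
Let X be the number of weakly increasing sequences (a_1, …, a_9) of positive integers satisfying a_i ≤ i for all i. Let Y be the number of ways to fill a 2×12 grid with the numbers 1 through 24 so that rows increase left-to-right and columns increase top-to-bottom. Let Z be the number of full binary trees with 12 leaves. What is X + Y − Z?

154088

Weakly increasing sequences with a_i ≤ i biject with Dyck paths of semilength 9, so there are C_9. So X = C_9 = 4862.
Standard Young tableaux of shape 2×n are counted by C_n; here n = 12. So Y = C_12 = 208012.
A full binary tree with L leaves has L−1 internal nodes and is counted by C_{L−1}; L = 12 gives C_11. So Z = C_11 = 58786.
X + Y − Z = 4862 + 208012 − 58786 = 154088.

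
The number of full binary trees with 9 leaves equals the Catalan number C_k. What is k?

8

A full binary tree with L leaves has L−1 internal nodes and is counted by C_{L−1}; L = 9 gives C_8.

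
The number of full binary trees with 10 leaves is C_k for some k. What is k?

9

A full binary tree with L leaves has L−1 internal nodes and is counted by C_{L−1}; L = 10 gives C_9.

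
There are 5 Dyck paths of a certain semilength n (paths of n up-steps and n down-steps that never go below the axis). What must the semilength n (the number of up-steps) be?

Dyck paths of semilength n are counted by C_n; 5 = C_3.

3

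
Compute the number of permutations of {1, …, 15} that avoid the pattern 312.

For any fixed pattern of length 3, the pattern-avoiding permutations of [15] number C_15.
C_15 = C(30,15)/16 = 155117520/16 = 9694845.

9694845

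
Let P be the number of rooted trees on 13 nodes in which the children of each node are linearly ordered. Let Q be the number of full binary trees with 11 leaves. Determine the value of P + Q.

224808

A rooted plane tree on 13 nodes has 12 edges, and such trees are counted by C_12. So P = C_12 = 208012.
Full binary trees with 11 leaves have 11−1 = 10 internal nodes, so there are C_10 of them. So Q = C_10 = 16796.
P + Q = 208012 + 16796 = 224808.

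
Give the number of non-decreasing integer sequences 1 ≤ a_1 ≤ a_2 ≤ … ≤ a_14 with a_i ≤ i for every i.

2674440

Weakly increasing sequences with a_i ≤ i biject with Dyck paths of semilength 14, so there are C_14.
C_14 = C(28,14)/15 = 40116600/15 = 2674440.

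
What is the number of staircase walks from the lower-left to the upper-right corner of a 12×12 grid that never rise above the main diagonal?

208012

Sub-diagonal monotone paths from (0,0) to (12,12) biject with Dyck paths of semilength 12, giving C_12.
C_12 = C_11 · 2(2·11+1)/(11+2) = 58786 · 46/13 = 208012.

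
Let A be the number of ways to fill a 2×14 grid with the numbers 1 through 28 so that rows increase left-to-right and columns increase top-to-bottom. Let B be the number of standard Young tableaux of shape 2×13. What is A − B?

1931540

By the hook-length formula (or a Dyck-path bijection), SYT of shape 2×14 number C_14. So A = C_14 = 2674440.
By the hook-length formula (or a Dyck-path bijection), SYT of shape 2×13 number C_13. So B = C_13 = 742900.
A − B = 2674440 − 742900 = 1931540.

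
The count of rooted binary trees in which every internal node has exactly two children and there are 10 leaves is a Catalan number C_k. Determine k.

9

A full binary tree with L leaves has L−1 internal nodes and is counted by C_{L−1}; L = 10 gives C_9.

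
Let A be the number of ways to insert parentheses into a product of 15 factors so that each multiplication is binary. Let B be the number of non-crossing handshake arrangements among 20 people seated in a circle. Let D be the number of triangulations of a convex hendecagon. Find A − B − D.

2652782

Bracketing 15 factors into binary products is counted by C_{15−1} = C_14. So A = C_14 = 2674440.
With 20 = 2·10 people, non-crossing handshake pairings are non-crossing perfect matchings on a circle, counted by C_10. So B = C_10 = 16796.
A convex 11-gon is triangulated into 9 triangles, and the number of such triangulations is the Catalan number C_{11−2} = C_9. So D = C_9 = 4862.
A − B − D = 2674440 − 16796 − 4862 = 2652782.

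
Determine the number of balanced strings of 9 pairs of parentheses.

A balanced arrangement of 9 bracket pairs is a Dyck word of semilength 9, so the count is C_9.
C_9 = 4862.

4862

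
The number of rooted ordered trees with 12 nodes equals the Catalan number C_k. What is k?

11

Rooted ordered (plane) trees on m nodes have m−1 edges and are counted by C_{m−1}; m = 12 gives C_11.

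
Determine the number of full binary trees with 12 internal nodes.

The number of full binary trees on 12 internal nodes is the Catalan number C_12.
C_12 = C(24,12)/13 = 2704156/13 = 208012.

208012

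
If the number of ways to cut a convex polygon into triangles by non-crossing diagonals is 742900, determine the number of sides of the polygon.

Triangulations of a convex m-gon are counted by C_{m−2}; 742900 = C_13.
So m − 2 = 13, giving m = 15 sides.

15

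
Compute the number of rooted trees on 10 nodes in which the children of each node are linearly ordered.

4862

Rooted ordered (plane) trees on m nodes have m−1 edges and are counted by C_{m−1}; m = 10 gives C_9.
C_9 = C(18,9)/10 = 48620/10 = 4862.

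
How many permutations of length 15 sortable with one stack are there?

9694845

Stack-sortable permutations are exactly the 231-avoiding ones, counted by C_n; here n = 15.
C_15 = 9694845.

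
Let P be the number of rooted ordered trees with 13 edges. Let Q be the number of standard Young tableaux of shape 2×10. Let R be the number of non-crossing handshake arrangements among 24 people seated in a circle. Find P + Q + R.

Rooted ordered trees with n edges are counted by C_n; here n = 13. So P = C_13 = 742900.
Standard Young tableaux of shape 2×n are counted by C_n; here n = 10. So Q = C_10 = 16796.
With 24 = 2·12 people, non-crossing handshake pairings are non-crossing perfect matchings on a circle, counted by C_12. So R = C_12 = 208012.
P + Q + R = 742900 + 16796 + 208012 = 967708.

967708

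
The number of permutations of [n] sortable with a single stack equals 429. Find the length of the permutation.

7

Stack-sortable permutations of [n] are counted by C_n, and C_7 = 429.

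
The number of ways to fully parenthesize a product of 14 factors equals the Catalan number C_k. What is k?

13

Bracketing 14 factors into binary products is counted by C_{14−1} = C_13.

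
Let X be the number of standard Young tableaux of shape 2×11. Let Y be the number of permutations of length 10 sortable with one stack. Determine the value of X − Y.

Standard Young tableaux of shape 2×n are counted by C_n; here n = 11. So X = C_11 = 58786.
Stack-sortable permutations are exactly the 231-avoiding ones, counted by C_n; here n = 10. So Y = C_10 = 16796.
X − Y = 58786 − 16796 = 41990.

41990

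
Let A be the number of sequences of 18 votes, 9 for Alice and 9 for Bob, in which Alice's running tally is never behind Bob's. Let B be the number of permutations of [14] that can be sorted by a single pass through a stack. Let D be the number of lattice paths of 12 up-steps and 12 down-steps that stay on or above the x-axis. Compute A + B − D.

2471290

Reading a vote for the leader as '(' and for the other as ')' turns such a sequence into a balanced string of 9 pairs, so the count is C_9. So A = C_9 = 4862.
By Knuth's characterisation, the stack-sortable permutations of length 14 are the 231-avoiders, numbering C_14. So B = C_14 = 2674440.
Dyck paths of semilength n (length 2n) are counted by C_n; here n = 12. So D = C_12 = 208012.
A + B − D = 4862 + 2674440 − 208012 = 2471290.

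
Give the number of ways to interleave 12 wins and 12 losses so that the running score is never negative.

Ballot sequences with n votes each where one side never trails are Dyck words, counted by C_n; here n = 12.
C_12 = C_11 · 2(2·11+1)/(11+2) = 58786 · 46/13 = 208012.

208012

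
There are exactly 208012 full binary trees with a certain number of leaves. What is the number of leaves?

Full binary trees with L leaves are counted by C_{L−1}; 208012 = C_12.
So the index is 12, and the number of leaves is 12 + 1 = 13.

13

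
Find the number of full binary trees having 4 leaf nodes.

Full binary trees with 4 leaves have 4−1 = 3 internal nodes, so there are C_3 of them.
C_3 = C(6,3)/4 = 20/4 = 5.

5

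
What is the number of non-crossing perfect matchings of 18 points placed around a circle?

Pairing 18 circle points by 9 non-crossing chords gives C_9 matchings.
C_9 = C_8 · 2(2·8+1)/(8+2) = 1430 · 34/10 = 4862.

4862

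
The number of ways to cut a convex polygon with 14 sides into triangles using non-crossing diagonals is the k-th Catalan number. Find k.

A convex 14-gon is triangulated into 12 triangles, and the number of such triangulations is the Catalan number C_{14−2} = C_12.

12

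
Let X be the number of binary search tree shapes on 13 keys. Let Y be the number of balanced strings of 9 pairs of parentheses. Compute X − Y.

Rooted binary trees with 13 nodes (each child slot possibly empty) number C_13. So X = C_13 = 742900.
Balanced strings of n pairs of brackets are counted by C_n; here n = 9. So Y = C_9 = 4862.
X − Y = 742900 − 4862 = 738038.

738038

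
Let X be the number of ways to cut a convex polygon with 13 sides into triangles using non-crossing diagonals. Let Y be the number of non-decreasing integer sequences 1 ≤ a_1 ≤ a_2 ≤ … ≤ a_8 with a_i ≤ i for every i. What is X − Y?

57356

The number of triangulations of a 13-gon is the Catalan number C_11 (index = sides − 2). So X = C_11 = 58786.
Such sub-staircase sequences of length n are counted by C_n; here n = 8. So Y = C_8 = 1430.
X − Y = 58786 − 1430 = 57356.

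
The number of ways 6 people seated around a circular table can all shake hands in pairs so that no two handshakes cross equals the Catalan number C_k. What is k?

Non-crossing handshake pairings of 2n people are counted by C_n; 6 people gives n = 3.

3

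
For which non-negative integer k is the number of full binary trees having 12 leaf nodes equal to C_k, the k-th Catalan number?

A full binary tree with L leaves has L−1 internal nodes and is counted by C_{L−1}; L = 12 gives C_11.

11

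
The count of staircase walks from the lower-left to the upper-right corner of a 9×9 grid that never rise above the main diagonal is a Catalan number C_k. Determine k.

9

Monotone paths in an n×n grid that stay weakly below the diagonal are counted by C_n; here n = 9.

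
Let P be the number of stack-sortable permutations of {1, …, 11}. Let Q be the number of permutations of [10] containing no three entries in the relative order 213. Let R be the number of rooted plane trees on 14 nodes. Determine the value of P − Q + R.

By Knuth's characterisation, the stack-sortable permutations of length 11 are the 231-avoiders, numbering C_11. So P = C_11 = 58786.
Permutations of [n] avoiding any single length-3 pattern are counted by C_n; here n = 10. So Q = C_10 = 16796.
A rooted plane tree on 14 nodes has 13 edges, and such trees are counted by C_13. So R = C_13 = 742900.
P − Q + R = 58786 − 16796 + 742900 = 784890.

784890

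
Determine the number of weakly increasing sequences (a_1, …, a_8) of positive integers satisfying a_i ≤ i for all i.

1430

Weakly increasing sequences with a_i ≤ i biject with Dyck paths of semilength 8, so there are C_8.
C_8 = C(16,8)/9 = 12870/9 = 1430.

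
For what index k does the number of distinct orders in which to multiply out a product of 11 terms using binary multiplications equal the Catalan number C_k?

Parenthesizations of m factors correspond to full binary trees with m leaves, counted by C_{m−1}; m = 11 gives C_10.

10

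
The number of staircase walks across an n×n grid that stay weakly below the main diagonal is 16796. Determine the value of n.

10

Such diagonal-avoiding paths in an n×n grid are counted by C_n, and C_10 = 16796.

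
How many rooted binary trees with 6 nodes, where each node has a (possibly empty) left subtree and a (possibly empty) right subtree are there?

132

Rooted binary trees with 6 nodes (each child slot possibly empty) number C_6.
C_6 = C_5 · 2(2·5+1)/(5+2) = 42 · 22/7 = 132.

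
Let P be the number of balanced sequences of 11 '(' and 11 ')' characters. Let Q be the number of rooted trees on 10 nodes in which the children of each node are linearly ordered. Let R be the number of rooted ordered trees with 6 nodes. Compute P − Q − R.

53882

With 11 pairs the number of balanced bracket strings is the Catalan number C_11. So P = C_11 = 58786.
A rooted plane tree on 10 nodes has 9 edges, and such trees are counted by C_9. So Q = C_9 = 4862.
Rooted ordered (plane) trees on m nodes have m−1 edges and are counted by C_{m−1}; m = 6 gives C_5. So R = C_5 = 42.
P − Q − R = 58786 − 4862 − 42 = 53882.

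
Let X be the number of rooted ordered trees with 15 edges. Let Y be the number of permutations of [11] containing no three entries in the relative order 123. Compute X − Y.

Rooted ordered trees with n edges are counted by C_n; here n = 15. So X = C_15 = 9694845.
For any fixed pattern of length 3, the pattern-avoiding permutations of [11] number C_11. So Y = C_11 = 58786.
X − Y = 9694845 − 58786 = 9636059.

9636059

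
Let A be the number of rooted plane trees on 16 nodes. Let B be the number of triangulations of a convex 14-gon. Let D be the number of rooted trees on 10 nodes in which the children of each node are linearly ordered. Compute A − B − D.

9481971

A rooted plane tree on 16 nodes has 15 edges, and such trees are counted by C_15. So A = C_15 = 9694845.
A convex 14-gon is triangulated into 12 triangles, and the number of such triangulations is the Catalan number C_{14−2} = C_12. So B = C_12 = 208012.
Rooted ordered (plane) trees on m nodes have m−1 edges and are counted by C_{m−1}; m = 10 gives C_9. So D = C_9 = 4862.
A − B − D = 9694845 − 208012 − 4862 = 9481971.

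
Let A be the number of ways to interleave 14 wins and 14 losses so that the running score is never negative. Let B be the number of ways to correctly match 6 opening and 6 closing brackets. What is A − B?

Ballot sequences with n votes each where one side never trails are Dyck words, counted by C_n; here n = 14. So A = C_14 = 2674440.
Balanced strings of n pairs of brackets are counted by C_n; here n = 6. So B = C_6 = 132.
A − B = 2674440 − 132 = 2674308.

2674308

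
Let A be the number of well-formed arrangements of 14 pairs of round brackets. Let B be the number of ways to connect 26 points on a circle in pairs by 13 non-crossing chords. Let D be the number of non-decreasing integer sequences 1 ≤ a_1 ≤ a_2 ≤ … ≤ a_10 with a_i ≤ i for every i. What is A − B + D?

1948336

Balanced strings of n pairs of brackets are counted by C_n; here n = 14. So A = C_14 = 2674440.
Pairing 26 circle points by 13 non-crossing chords gives C_13 matchings. So B = C_13 = 742900.
Weakly increasing sequences with a_i ≤ i biject with Dyck paths of semilength 10, so there are C_10. So D = C_10 = 16796.
A − B + D = 2674440 − 742900 + 16796 = 1948336.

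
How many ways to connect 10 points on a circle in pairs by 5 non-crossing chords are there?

42

Pairing 10 circle points by 5 non-crossing chords gives C_5 matchings.
C_5 = 42.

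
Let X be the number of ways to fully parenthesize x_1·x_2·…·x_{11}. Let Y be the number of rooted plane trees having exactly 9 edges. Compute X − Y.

Bracketing 11 factors into binary products is counted by C_{11−1} = C_10. So X = C_10 = 16796.
Rooted ordered trees with n edges are counted by C_n; here n = 9. So Y = C_9 = 4862.
X − Y = 16796 − 4862 = 11934.

11934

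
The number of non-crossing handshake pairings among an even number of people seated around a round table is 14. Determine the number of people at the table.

8

Non-crossing handshake pairings of 2n people are counted by C_n; 14 = C_4.
So n = 4, and there are 2n = 8 people.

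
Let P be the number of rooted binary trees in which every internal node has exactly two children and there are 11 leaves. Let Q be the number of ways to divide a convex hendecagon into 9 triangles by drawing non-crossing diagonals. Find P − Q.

11934

A full binary tree with L leaves has L−1 internal nodes and is counted by C_{L−1}; L = 11 gives C_10. So P = C_10 = 16796.
Triangulations of a convex m-gon are counted by C_{m−2}; with m = 11 this is C_9. So Q = C_9 = 4862.
P − Q = 16796 − 4862 = 11934.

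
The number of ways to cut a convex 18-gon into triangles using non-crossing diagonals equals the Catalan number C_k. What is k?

16

The number of triangulations of an 18-gon is the Catalan number C_16 (index = sides − 2).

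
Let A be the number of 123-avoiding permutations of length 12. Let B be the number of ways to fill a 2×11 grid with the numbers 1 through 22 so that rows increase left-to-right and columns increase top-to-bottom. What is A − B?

149226

Permutations of [n] avoiding any single length-3 pattern are counted by C_n; here n = 12. So A = C_12 = 208012.
Standard Young tableaux of shape 2×n are counted by C_n; here n = 11. So B = C_11 = 58786.
A − B = 208012 − 58786 = 149226.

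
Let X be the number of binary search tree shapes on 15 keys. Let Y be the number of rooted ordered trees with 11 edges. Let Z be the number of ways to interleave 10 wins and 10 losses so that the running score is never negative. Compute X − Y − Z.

9619263

There are C_n binary search tree shapes on n keys; with n = 15 that is C_15. So X = C_15 = 9694845.
Rooted ordered trees with n edges are counted by C_n; here n = 11. So Y = C_11 = 58786.
Ballot sequences with n votes each where one side never trails are Dyck words, counted by C_n; here n = 10. So Z = C_10 = 16796.
X − Y − Z = 9694845 − 58786 − 16796 = 9619263.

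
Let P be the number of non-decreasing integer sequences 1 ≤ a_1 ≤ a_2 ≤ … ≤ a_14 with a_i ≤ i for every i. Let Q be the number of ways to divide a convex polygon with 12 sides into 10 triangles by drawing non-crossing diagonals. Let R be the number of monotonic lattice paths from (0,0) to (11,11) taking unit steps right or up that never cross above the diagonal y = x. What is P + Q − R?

Weakly increasing sequences with a_i ≤ i biject with Dyck paths of semilength 14, so there are C_14. So P = C_14 = 2674440.
Triangulations of a convex m-gon are counted by C_{m−2}; with m = 12 this is C_10. So Q = C_10 = 16796.
Sub-diagonal monotone paths from (0,0) to (11,11) biject with Dyck paths of semilength 11, giving C_11. So R = C_11 = 58786.
P + Q − R = 2674440 + 16796 − 58786 = 2632450.

2632450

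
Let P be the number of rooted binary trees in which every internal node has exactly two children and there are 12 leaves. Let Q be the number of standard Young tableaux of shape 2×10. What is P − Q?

Full binary trees with 12 leaves have 12−1 = 11 internal nodes, so there are C_11 of them. So P = C_11 = 58786.
By the hook-length formula (or a Dyck-path bijection), SYT of shape 2×10 number C_10. So Q = C_10 = 16796.
P − Q = 58786 − 16796 = 41990.

41990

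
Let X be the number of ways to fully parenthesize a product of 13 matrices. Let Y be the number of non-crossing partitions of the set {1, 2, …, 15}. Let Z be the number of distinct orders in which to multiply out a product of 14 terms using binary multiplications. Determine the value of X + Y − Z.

Ways to associate a product of 13 factors correspond to binary trees on 13 leaves, so the count is C_12. So X = C_12 = 208012.
The non-crossing partitions of [15] form a lattice of size C_15. So Y = C_15 = 9694845.
Ways to associate a product of 14 factors correspond to binary trees on 14 leaves, so the count is C_13. So Z = C_13 = 742900.
X + Y − Z = 208012 + 9694845 − 742900 = 9159957.

9159957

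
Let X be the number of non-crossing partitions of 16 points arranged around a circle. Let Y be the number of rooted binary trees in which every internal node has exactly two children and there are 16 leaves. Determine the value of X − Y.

25662825

Non-crossing partitions of an n-element set are counted by C_n; here n = 16. So X = C_16 = 35357670.
A full binary tree with L leaves has L−1 internal nodes and is counted by C_{L−1}; L = 16 gives C_15. So Y = C_15 = 9694845.
X − Y = 35357670 − 9694845 = 25662825.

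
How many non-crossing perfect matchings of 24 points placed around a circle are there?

208012

Non-crossing perfect matchings of 2n points on a circle are counted by C_n; with 24 points, n = 12.
C_12 = C_11 · 2(2·11+1)/(11+2) = 58786 · 46/13 = 208012.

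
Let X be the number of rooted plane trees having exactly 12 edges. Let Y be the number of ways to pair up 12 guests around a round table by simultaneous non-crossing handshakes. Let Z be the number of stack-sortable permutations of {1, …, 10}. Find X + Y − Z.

191348

Rooted ordered trees with n edges are counted by C_n; here n = 12. So X = C_12 = 208012.
Non-crossing handshake pairings of 2n people are counted by C_n; 12 people gives n = 6. So Y = C_6 = 132.
By Knuth's characterisation, the stack-sortable permutations of length 10 are the 231-avoiders, numbering C_10. So Z = C_10 = 16796.
X + Y − Z = 208012 + 132 − 16796 = 191348.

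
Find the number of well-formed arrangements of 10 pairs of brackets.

16796

With 10 pairs the number of balanced bracket strings is the Catalan number C_10.
C_10 = C_9 · 2(2·9+1)/(9+2) = 4862 · 38/11 = 16796.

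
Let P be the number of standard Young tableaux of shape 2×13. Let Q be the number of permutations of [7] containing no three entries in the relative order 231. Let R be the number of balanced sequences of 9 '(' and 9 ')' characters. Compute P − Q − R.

Standard Young tableaux of shape 2×n are counted by C_n; here n = 13. So P = C_13 = 742900.
For any fixed pattern of length 3, the pattern-avoiding permutations of [7] number C_7. So Q = C_7 = 429.
A balanced arrangement of 9 bracket pairs is a Dyck word of semilength 9, so the count is C_9. So R = C_9 = 4862.
P − Q − R = 742900 − 429 − 4862 = 737609.

737609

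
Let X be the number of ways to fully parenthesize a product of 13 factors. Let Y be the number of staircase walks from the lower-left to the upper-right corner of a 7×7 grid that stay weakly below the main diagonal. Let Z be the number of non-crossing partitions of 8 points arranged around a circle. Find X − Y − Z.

Ways to associate a product of 13 factors correspond to binary trees on 13 leaves, so the count is C_12. So X = C_12 = 208012.
Sub-diagonal monotone paths from (0,0) to (7,7) biject with Dyck paths of semilength 7, giving C_7. So Y = C_7 = 429.
The non-crossing partitions of [8] form a lattice of size C_8. So Z = C_8 = 1430.
X − Y − Z = 208012 − 429 − 1430 = 206153.

206153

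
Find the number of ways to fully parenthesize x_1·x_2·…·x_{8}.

Bracketing 8 factors into binary products is counted by C_{8−1} = C_7.
C_7 = C_6 · 2(2·6+1)/(6+2) = 132 · 26/8 = 429.

429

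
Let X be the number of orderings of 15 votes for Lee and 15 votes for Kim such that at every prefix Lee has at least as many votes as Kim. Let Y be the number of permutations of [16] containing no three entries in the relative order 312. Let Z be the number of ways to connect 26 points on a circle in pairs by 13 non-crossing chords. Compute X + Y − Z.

44309615

Ballot sequences with n votes each where one side never trails are Dyck words, counted by C_n; here n = 15. So X = C_15 = 9694845.
For any fixed pattern of length 3, the pattern-avoiding permutations of [16] number C_16. So Y = C_16 = 35357670.
Pairing 26 circle points by 13 non-crossing chords gives C_13 matchings. So Z = C_13 = 742900.
X + Y − Z = 9694845 + 35357670 − 742900 = 44309615.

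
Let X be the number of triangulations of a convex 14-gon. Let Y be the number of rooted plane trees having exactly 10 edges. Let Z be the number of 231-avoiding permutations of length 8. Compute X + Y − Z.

Triangulations of a convex m-gon are counted by C_{m−2}; with m = 14 this is C_12. So X = C_12 = 208012.
A rooted plane tree with 10 edges has 11 nodes, and the count is C_10. So Y = C_10 = 16796.
Permutations of [n] avoiding any single length-3 pattern are counted by C_n; here n = 8. So Z = C_8 = 1430.
X + Y − Z = 208012 + 16796 − 1430 = 223378.

223378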